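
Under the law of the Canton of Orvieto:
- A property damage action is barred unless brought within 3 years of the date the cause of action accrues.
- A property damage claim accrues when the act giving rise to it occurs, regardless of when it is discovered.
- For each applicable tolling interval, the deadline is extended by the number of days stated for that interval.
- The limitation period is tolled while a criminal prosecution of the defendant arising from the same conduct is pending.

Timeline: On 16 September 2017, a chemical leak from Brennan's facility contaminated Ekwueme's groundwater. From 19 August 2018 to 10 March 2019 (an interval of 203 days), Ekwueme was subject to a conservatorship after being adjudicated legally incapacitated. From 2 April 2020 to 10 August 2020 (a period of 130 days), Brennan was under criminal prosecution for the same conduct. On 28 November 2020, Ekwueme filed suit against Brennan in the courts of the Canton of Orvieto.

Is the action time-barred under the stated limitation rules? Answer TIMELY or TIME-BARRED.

TIMELY

The limitation period began to run on 16 September 2017.
3 years from 16 September 2017 is 16 September 2020.
The period was tolled for 130 days by the pending criminal prosecution (2 April 2020 to 10 August 2020), pushing the deadline to 24 January 2021.
The plaintiff's legal incapacity from 19 August 2018 to 10 March 2019 does not toll the period, because no stated rule makes the plaintiff's incapacity a tolling event.
Ekwueme filed on 28 November 2020, before the 24 January 2021 deadline, so the action is timely.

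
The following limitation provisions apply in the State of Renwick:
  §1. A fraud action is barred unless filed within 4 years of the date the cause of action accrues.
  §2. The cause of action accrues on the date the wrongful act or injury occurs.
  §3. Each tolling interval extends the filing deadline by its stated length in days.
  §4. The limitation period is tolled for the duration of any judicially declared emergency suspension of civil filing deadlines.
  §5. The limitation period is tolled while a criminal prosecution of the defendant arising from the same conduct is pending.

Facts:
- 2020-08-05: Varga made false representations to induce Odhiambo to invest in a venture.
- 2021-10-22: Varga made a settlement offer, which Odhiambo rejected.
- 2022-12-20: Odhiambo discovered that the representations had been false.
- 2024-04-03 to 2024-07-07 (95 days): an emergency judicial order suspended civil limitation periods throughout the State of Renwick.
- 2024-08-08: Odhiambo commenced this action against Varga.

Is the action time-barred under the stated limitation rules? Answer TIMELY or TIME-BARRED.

Because the rule ties accrual to occurrence, the claim accrued on 2020-08-05, not on the 2022-12-20 discovery date.
The untolled deadline — 4 years after 2020-08-05 — is 2024-08-05.
The period was tolled for 95 days by the emergency suspension of filing deadlines (2024-04-03 to 2024-07-07), pushing the deadline to 2024-11-08.
Nothing else in the chronology tolls or restarts the period.
The 2024-08-08 filing precedes the 2024-11-08 deadline; the claim is timely.

TIMELY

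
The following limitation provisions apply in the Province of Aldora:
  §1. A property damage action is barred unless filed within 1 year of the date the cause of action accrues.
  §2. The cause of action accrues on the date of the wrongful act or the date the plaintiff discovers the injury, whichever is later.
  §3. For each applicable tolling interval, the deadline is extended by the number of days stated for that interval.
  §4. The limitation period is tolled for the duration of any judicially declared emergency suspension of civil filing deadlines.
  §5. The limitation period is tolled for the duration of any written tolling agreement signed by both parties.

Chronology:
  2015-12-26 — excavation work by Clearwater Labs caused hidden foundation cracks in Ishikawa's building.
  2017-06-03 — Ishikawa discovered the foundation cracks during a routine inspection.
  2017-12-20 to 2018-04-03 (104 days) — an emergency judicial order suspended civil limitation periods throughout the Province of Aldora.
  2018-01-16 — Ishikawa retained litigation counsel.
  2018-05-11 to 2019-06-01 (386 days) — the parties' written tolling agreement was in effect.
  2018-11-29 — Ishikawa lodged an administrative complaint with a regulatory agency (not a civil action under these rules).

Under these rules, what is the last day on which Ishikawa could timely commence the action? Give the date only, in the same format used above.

2019-10-06

Taking the later of the act (2015-12-26) and discovery (2017-06-03), the claim accrued on 2017-06-03.
1 year from 2017-06-03 is 2018-06-03.
Because the emergency suspension of filing deadlines ran from 2017-12-20 to 2018-04-03, the deadline is extended by 104 days to 2018-09-15.
The period was tolled for 386 days by the written tolling agreement (2018-05-11 to 2019-06-01), pushing the deadline to 2019-10-06.
The other events in the timeline have no effect on the limitation period under the stated rules.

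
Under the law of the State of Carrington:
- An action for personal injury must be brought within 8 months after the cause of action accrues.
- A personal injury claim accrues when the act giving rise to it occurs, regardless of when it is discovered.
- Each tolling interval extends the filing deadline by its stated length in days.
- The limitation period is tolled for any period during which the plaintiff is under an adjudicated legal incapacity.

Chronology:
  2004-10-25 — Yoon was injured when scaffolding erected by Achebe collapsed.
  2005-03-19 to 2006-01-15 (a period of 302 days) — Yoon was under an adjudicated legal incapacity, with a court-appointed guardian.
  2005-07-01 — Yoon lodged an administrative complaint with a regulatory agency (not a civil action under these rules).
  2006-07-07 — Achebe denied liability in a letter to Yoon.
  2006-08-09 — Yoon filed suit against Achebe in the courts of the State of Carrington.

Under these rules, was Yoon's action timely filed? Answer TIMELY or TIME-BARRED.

The cause of action accrued on 2004-10-25, the date of the act.
8 months from 2004-10-25 is 2005-06-25.
The plaintiff's legal incapacity from 2005-03-19 to 2006-01-15 tolled the period for 302 days, extending the deadline to 2006-04-23.
None of the other events listed affects the running of the period under the stated rules.
Filing on 2006-08-09 missed the 2006-04-23 deadline — the action is time-barred.

TIME-BARRED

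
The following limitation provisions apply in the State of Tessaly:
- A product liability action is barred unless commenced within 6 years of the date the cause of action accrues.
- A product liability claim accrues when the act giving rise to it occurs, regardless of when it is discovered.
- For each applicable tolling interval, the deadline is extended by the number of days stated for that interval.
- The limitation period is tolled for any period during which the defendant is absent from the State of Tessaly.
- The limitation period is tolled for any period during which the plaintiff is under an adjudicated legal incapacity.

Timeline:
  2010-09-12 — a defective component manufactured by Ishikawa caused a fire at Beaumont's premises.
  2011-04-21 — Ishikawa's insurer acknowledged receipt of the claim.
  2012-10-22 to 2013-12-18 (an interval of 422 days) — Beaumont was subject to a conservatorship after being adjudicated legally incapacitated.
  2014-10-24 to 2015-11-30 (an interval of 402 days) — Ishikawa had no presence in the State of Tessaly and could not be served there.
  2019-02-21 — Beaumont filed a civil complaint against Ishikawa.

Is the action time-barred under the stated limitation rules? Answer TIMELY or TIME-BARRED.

The limitation period began to run on 2010-09-12.
Adding the 6 years base period to 2010-09-12 gives a deadline of 2016-09-12, before any tolling.
The plaintiff's legal incapacity from 2012-10-22 to 2013-12-18 tolled the period for 422 days, extending the deadline to 2017-11-08.
The defendant's absence from the jurisdiction from 2014-10-24 to 2015-11-30 tolled the period for 402 days, extending the deadline to 2018-12-15.
None of the other events listed affects the running of the period under the stated rules.
Beaumont filed on 2019-02-21, after the 2018-12-15 deadline, so the action is time-barred.

TIME-BARRED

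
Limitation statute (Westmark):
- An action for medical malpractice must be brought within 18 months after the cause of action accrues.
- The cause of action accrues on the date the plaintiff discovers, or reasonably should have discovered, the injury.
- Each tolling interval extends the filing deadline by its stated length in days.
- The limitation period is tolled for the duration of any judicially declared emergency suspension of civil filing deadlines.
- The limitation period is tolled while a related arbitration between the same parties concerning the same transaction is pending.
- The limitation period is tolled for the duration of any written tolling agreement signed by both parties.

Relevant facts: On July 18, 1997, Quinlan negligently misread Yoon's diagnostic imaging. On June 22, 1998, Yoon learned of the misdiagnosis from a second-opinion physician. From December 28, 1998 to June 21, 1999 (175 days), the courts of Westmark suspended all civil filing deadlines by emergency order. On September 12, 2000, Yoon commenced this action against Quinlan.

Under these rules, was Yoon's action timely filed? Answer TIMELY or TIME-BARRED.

Under the discovery rule, the claim accrued on June 22, 1998, when Yoon discovered the injury — not on the July 18, 1997 date of the underlying act.
18 months from June 22, 1998 is December 22, 1999.
The period was tolled for 175 days by the emergency suspension of filing deadlines (December 28, 1998 to June 21, 1999), pushing the deadline to June 14, 2000.
Filing on September 12, 2000 missed the June 14, 2000 deadline — the action is time-barred.

TIME-BARRED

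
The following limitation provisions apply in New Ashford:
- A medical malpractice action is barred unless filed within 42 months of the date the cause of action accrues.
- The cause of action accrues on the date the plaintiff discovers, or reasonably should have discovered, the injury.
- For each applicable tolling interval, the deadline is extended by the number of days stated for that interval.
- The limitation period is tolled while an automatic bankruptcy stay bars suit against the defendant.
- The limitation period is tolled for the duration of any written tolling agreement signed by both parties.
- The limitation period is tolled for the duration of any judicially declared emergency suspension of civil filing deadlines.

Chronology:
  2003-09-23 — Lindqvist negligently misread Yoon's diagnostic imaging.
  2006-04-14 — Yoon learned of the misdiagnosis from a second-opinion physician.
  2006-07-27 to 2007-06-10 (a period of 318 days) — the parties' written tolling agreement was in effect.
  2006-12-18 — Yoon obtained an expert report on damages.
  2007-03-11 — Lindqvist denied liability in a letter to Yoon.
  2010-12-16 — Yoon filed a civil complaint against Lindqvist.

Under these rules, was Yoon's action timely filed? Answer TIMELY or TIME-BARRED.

TIME-BARRED

The claim did not accrue until Yoon discovered the injury on 2006-04-14; the 2003-09-23 act date does not start the clock under the stated rule.
42 months from 2006-04-14 is 2009-10-14.
The period was tolled for 318 days by the written tolling agreement (2006-07-27 to 2007-06-10), pushing the deadline to 2010-08-28.
Nothing else in the chronology tolls or restarts the period.
The 2010-12-16 filing falls after the 2010-08-28 deadline; the claim is time-barred.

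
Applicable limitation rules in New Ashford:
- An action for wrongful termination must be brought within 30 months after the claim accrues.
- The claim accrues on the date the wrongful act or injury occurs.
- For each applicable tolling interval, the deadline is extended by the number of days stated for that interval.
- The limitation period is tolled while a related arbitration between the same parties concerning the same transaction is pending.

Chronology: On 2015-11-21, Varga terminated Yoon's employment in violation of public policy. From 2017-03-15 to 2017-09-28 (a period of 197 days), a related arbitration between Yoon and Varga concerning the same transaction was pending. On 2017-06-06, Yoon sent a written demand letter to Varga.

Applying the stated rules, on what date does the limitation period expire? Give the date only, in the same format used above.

2018-12-04

The limitation period began to run on 2015-11-21.
Adding the 30 months base period to 2015-11-21 gives a deadline of 2018-05-21, before any tolling.
The period was tolled for 197 days by the pending related arbitration (2017-03-15 to 2017-09-28), pushing the deadline to 2018-12-04.
The other events in the timeline have no effect on the limitation period under the stated rules.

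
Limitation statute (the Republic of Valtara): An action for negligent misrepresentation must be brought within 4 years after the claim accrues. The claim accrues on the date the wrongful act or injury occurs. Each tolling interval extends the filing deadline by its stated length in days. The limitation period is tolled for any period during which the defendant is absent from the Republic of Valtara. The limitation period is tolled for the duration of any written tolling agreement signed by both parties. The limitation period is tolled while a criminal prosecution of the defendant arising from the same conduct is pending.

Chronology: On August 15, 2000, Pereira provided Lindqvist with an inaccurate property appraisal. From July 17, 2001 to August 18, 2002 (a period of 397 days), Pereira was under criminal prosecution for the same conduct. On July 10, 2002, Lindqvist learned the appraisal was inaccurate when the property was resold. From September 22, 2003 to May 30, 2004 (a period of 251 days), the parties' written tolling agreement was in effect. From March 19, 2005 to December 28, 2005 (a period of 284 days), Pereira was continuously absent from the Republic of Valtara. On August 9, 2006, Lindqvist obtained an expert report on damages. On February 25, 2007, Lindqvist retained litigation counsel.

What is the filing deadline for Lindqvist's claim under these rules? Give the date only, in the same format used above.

March 5, 2007

Accrual is governed by the date of the act, so the period began to run on August 15, 2000; the later discovery on July 10, 2002 is irrelevant under the stated rule.
Adding the 4 years base period to August 15, 2000 gives a deadline of August 15, 2004, before any tolling.
Because the pending criminal prosecution ran from July 17, 2001 to August 18, 2002, the deadline is extended by 397 days to September 16, 2005.
The written tolling agreement from September 22, 2003 to May 30, 2004 tolled the period for 251 days, extending the deadline to May 25, 2006.
The defendant's absence from the jurisdiction from March 19, 2005 to December 28, 2005 tolled the period for 284 days, extending the deadline to March 5, 2007.
The other events in the timeline have no effect on the limitation period under the stated rules.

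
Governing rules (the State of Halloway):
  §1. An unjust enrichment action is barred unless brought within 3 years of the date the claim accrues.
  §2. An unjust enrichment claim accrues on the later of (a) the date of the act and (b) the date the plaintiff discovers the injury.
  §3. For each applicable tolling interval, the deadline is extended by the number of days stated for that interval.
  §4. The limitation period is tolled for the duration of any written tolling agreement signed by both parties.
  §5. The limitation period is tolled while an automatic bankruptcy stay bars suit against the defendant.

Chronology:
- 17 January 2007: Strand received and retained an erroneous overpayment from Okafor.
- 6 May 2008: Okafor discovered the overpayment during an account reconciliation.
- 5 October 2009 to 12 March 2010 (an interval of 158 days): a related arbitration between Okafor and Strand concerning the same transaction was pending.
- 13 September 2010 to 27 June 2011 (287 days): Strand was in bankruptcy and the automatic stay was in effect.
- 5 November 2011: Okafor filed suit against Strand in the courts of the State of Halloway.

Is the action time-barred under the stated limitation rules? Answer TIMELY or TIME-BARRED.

The claim accrued on 6 May 2008 — the later of the 17 January 2007 act and the 6 May 2008 discovery.
3 years from 6 May 2008 is 6 May 2011.
Because the automatic bankruptcy stay ran from 13 September 2010 to 27 June 2011, the deadline is extended by 287 days to 17 February 2012.
No stated provision tolls the period for a pending arbitration, so the interval from 5 October 2009 to 12 March 2010 has no effect on the deadline.
Okafor filed on 5 November 2011, before the 17 February 2012 deadline, so the action is timely.

TIMELY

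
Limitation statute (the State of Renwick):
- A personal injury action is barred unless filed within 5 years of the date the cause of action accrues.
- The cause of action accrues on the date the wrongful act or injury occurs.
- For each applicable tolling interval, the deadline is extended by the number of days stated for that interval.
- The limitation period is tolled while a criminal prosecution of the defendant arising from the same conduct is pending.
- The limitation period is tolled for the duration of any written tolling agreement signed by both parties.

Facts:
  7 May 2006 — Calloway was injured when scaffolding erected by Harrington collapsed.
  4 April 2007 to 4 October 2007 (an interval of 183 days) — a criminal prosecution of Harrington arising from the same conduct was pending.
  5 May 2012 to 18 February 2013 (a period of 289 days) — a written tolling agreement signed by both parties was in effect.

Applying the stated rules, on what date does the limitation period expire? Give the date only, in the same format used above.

The limitation period began to run on 7 May 2006.
Adding the 5 years base period to 7 May 2006 gives a deadline of 7 May 2011, before any tolling.
The period was tolled for 183 days by the pending criminal prosecution (4 April 2007 to 4 October 2007), pushing the deadline to 6 November 2011.
By the time the written tolling agreement began on 5 May 2012, the limitation period had already expired on 6 November 2011; that interval cannot revive it.

6 November 2011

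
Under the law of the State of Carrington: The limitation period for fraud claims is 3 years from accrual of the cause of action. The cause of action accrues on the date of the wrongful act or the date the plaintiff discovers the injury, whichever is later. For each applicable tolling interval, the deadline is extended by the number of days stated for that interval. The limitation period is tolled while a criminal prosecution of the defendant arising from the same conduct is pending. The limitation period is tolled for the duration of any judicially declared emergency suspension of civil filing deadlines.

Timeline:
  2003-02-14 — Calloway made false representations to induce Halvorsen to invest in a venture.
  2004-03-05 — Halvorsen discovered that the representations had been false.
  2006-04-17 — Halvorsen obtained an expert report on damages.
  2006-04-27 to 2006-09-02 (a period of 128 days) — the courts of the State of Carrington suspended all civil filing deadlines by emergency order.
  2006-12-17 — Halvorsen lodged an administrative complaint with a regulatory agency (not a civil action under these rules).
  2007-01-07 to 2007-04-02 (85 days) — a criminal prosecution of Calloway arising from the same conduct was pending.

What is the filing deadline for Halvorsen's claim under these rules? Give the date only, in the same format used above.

2007-10-04

Taking the later of the act (2003-02-14) and discovery (2004-03-05), the claim accrued on 2004-03-05.
The untolled deadline — 3 years after 2004-03-05 — is 2007-03-05.
Because the emergency suspension of filing deadlines ran from 2006-04-27 to 2006-09-02, the deadline is extended by 128 days to 2007-07-11.
Because the pending criminal prosecution ran from 2007-01-07 to 2007-04-02, the deadline is extended by 85 days to 2007-10-04.
Nothing else in the chronology tolls or restarts the period.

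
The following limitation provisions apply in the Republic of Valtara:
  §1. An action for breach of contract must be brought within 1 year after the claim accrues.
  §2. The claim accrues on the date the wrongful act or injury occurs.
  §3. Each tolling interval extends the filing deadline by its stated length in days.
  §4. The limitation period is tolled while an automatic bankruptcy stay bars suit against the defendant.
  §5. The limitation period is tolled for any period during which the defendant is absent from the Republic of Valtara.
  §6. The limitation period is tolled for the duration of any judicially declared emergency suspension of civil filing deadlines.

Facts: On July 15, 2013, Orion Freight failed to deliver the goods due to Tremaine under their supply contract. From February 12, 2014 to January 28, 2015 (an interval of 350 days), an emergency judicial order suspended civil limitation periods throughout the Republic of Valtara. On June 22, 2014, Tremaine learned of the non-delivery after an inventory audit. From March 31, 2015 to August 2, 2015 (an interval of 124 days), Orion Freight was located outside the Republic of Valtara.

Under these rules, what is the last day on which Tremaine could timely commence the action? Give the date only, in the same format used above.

The claim accrued on July 15, 2013, when the wrongful act occurred; under the stated occurrence rule the June 22, 2014 discovery does not delay accrual.
Adding the 1 year base period to July 15, 2013 gives a deadline of July 15, 2014, before any tolling.
The period was tolled for 350 days by the emergency suspension of filing deadlines (February 12, 2014 to January 28, 2015), pushing the deadline to June 30, 2015.
Because the defendant's absence from the jurisdiction ran from March 31, 2015 to August 2, 2015, the deadline is extended by 124 days to November 1, 2015.

November 1, 2015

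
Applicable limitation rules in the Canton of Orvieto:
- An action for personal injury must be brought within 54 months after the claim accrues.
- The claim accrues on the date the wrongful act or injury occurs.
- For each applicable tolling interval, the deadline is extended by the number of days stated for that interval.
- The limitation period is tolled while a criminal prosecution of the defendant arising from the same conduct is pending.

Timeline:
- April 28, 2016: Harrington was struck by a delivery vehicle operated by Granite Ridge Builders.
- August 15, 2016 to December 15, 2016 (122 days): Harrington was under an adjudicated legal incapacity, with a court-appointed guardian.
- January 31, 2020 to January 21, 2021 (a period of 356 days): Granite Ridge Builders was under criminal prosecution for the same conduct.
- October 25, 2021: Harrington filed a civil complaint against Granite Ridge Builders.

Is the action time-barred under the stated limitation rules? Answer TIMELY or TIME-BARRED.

TIME-BARRED

The limitation period began to run on April 28, 2016.
54 months from April 28, 2016 is October 28, 2020.
The period was tolled for 356 days by the pending criminal prosecution (January 31, 2020 to January 21, 2021), pushing the deadline to October 19, 2021.
No stated provision tolls the period for the plaintiff's incapacity, so the interval from August 15, 2016 to December 15, 2016 has no effect on the deadline.
Harrington filed on October 25, 2021, after the October 19, 2021 deadline, so the action is time-barred.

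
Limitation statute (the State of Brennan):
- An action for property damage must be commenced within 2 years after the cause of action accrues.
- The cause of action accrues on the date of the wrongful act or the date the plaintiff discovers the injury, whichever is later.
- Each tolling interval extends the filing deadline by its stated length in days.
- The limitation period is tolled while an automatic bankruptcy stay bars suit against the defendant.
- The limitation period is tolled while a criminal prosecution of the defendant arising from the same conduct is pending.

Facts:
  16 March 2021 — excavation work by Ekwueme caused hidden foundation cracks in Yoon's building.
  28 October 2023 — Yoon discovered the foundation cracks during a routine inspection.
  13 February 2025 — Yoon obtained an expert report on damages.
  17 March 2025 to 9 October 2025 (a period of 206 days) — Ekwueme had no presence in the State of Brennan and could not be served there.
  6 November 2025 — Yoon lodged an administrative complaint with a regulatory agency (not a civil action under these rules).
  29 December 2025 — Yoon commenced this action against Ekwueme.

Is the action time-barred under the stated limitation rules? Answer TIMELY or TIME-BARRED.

TIME-BARRED

Because discovery on 28 October 2023 post-dates the 16 March 2021 act, accrual under the later-of rule falls on 28 October 2023.
Adding the 2 years base period to 28 October 2023 gives a deadline of 28 October 2025, before any tolling.
The defendant's absence from the jurisdiction from 17 March 2025 to 9 October 2025 does not toll the period, because no stated rule makes the defendant's absence a tolling event.
Nothing else in the chronology tolls or restarts the period.
Yoon filed on 29 December 2025, after the 28 October 2025 deadline, so the action is time-barred.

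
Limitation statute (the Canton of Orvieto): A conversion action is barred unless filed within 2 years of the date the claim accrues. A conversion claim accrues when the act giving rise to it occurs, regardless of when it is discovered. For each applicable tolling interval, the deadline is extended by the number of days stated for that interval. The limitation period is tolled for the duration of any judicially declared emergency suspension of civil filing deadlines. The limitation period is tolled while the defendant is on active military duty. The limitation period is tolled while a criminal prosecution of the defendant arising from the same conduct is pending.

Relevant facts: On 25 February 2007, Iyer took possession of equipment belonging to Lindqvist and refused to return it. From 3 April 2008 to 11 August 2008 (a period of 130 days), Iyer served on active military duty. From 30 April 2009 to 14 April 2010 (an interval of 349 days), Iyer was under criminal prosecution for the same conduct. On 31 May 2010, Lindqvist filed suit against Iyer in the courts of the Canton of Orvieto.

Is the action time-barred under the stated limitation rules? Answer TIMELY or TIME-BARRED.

The limitation period began to run on 25 February 2007.
The untolled deadline — 2 years after 25 February 2007 — is 25 February 2009.
The defendant's active military service from 3 April 2008 to 11 August 2008 tolled the period for 130 days, extending the deadline to 5 July 2009.
The pending criminal prosecution from 30 April 2009 to 14 April 2010 tolled the period for 349 days, extending the deadline to 19 June 2010.
Filing on 31 May 2010 beat the 19 June 2010 deadline — the action is timely.

TIMELY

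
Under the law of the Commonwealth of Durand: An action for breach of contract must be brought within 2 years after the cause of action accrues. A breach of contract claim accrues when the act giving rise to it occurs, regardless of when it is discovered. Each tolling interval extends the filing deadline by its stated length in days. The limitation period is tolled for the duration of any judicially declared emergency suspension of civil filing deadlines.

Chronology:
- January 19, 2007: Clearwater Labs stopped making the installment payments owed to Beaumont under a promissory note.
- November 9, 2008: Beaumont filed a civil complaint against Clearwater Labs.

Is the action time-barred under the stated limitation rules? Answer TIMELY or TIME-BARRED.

The cause of action accrued on January 19, 2007, the date of the act.
2 years from January 19, 2007 is January 19, 2009.
Beaumont filed on November 9, 2008, before the January 19, 2009 deadline, so the action is timely.

TIMELY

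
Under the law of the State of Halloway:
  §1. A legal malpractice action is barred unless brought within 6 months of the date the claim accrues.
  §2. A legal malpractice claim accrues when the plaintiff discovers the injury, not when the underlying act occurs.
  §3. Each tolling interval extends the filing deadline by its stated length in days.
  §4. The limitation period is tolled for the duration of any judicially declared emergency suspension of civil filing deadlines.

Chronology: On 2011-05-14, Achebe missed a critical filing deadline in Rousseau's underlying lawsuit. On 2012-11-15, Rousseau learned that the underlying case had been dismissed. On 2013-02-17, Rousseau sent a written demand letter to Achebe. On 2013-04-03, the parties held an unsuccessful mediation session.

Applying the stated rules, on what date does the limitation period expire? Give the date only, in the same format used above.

The claim did not accrue until Rousseau discovered the injury on 2012-11-15; the 2011-05-14 act date does not start the clock under the stated rule.
6 months from 2012-11-15 is 2013-05-15.
None of the other events listed affects the running of the period under the stated rules.

2013-05-15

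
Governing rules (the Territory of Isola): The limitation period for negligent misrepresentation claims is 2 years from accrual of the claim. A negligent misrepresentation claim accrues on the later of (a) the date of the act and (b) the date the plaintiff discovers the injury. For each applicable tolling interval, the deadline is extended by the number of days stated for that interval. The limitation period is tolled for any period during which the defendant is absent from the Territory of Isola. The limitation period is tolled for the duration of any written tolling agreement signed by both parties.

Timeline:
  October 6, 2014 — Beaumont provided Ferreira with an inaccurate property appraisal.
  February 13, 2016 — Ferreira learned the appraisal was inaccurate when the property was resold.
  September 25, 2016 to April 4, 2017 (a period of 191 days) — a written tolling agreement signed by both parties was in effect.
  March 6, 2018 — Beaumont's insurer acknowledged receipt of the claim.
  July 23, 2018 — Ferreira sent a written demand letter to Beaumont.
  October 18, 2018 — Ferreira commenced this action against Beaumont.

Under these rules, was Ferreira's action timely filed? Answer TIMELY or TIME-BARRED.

TIME-BARRED

Because discovery on February 13, 2016 post-dates the October 6, 2014 act, accrual under the later-of rule falls on February 13, 2016.
Adding the 2 years base period to February 13, 2016 gives a deadline of February 13, 2018, before any tolling.
The written tolling agreement from September 25, 2016 to April 4, 2017 tolled the period for 191 days, extending the deadline to August 23, 2018.
None of the other events listed affects the running of the period under the stated rules.
Filing on October 18, 2018 missed the August 23, 2018 deadline — the action is time-barred.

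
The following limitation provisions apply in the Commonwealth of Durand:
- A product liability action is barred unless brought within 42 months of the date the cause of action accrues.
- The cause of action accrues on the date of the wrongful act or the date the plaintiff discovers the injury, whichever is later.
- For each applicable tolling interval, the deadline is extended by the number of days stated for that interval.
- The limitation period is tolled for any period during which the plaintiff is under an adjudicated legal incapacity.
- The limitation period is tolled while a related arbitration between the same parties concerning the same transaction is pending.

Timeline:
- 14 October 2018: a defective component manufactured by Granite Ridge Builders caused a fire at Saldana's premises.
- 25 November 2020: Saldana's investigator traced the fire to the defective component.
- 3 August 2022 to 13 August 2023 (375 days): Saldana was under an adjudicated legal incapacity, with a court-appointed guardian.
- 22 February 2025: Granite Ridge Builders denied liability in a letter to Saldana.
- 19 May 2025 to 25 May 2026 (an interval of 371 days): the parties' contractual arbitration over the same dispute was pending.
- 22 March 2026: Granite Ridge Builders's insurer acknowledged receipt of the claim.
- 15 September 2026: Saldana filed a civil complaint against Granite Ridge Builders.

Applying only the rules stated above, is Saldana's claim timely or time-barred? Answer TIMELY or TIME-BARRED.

TIME-BARRED

Because discovery on 25 November 2020 post-dates the 14 October 2018 act, accrual under the later-of rule falls on 25 November 2020.
The untolled deadline — 42 months after 25 November 2020 — is 25 May 2024.
Because the plaintiff's legal incapacity ran from 3 August 2022 to 13 August 2023, the deadline is extended by 375 days to 4 June 2025.
The period was tolled for 371 days by the pending related arbitration (19 May 2025 to 25 May 2026), pushing the deadline to 10 June 2026.
Nothing else in the chronology tolls or restarts the period.
Saldana filed on 15 September 2026, after the 10 June 2026 deadline, so the action is time-barred.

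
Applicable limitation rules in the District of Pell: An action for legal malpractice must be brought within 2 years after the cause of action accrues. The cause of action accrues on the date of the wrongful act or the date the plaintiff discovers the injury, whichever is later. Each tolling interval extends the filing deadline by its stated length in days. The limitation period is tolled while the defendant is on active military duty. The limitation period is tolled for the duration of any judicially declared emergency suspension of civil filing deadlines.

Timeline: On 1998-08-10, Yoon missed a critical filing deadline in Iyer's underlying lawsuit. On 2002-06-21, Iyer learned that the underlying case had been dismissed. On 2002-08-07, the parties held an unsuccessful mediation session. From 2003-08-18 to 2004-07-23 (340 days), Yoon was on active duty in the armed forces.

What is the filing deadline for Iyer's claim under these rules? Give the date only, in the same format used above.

Because discovery on 2002-06-21 post-dates the 1998-08-10 act, accrual under the later-of rule falls on 2002-06-21.
Adding the 2 years base period to 2002-06-21 gives a deadline of 2004-06-21, before any tolling.
The defendant's active military service from 2003-08-18 to 2004-07-23 tolled the period for 340 days, extending the deadline to 2005-05-27.
None of the other events listed affects the running of the period under the stated rules.

2005-05-27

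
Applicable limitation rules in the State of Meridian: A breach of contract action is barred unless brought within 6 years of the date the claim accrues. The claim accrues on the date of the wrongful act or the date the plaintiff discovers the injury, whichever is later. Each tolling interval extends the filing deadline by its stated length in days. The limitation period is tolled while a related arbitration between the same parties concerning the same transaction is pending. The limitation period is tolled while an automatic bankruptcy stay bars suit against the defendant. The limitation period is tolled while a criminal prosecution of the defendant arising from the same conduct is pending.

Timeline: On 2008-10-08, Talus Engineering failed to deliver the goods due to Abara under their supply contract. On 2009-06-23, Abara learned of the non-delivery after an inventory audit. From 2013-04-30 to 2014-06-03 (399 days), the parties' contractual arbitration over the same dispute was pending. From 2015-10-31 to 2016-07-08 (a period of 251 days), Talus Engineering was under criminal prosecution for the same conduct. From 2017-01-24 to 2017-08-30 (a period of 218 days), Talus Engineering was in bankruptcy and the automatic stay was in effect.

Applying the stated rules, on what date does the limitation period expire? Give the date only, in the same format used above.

2017-11-07

Because discovery on 2009-06-23 post-dates the 2008-10-08 act, accrual under the later-of rule falls on 2009-06-23.
Adding the 6 years base period to 2009-06-23 gives a deadline of 2015-06-23, before any tolling.
The pending related arbitration from 2013-04-30 to 2014-06-03 tolled the period for 399 days, extending the deadline to 2016-07-26.
The pending criminal prosecution from 2015-10-31 to 2016-07-08 tolled the period for 251 days, extending the deadline to 2017-04-03.
The automatic bankruptcy stay from 2017-01-24 to 2017-08-30 tolled the period for 218 days, extending the deadline to 2017-11-07.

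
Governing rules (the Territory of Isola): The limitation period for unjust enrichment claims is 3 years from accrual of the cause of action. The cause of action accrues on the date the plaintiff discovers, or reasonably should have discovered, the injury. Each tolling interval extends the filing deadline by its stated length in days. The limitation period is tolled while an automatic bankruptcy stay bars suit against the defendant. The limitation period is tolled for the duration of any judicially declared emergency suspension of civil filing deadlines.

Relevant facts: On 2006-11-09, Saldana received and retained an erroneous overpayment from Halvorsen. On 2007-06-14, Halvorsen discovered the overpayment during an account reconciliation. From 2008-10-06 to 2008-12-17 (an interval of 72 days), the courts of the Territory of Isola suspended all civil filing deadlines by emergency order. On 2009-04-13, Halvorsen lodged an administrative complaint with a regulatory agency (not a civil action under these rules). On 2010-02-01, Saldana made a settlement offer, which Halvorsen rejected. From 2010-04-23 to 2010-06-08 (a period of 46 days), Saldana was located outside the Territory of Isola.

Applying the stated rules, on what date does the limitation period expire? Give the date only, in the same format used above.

Accrual is tied to discovery, so the period began on 2007-06-14 rather than on 2006-11-09 when the act occurred.
The untolled deadline — 3 years after 2007-06-14 — is 2010-06-14.
Because the emergency suspension of filing deadlines ran from 2008-10-06 to 2008-12-17, the deadline is extended by 72 days to 2010-08-25.
The defendant's absence from the jurisdiction from 2010-04-23 to 2010-06-08 does not toll the period, because no stated rule makes the defendant's absence a tolling event.
The other events in the timeline have no effect on the limitation period under the stated rules.

2010-08-25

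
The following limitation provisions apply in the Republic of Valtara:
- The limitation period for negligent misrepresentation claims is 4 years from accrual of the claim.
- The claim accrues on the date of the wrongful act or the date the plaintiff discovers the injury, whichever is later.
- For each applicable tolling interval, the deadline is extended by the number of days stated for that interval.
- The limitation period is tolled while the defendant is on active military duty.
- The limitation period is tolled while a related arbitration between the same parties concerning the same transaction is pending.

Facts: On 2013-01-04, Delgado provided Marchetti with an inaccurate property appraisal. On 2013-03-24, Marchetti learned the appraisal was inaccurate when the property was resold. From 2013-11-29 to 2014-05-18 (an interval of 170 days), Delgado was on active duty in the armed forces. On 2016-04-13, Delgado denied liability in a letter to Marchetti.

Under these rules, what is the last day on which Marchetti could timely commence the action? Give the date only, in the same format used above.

The claim accrued on 2013-03-24 — the later of the 2013-01-04 act and the 2013-03-24 discovery.
4 years from 2013-03-24 is 2017-03-24.
The period was tolled for 170 days by the defendant's active military service (2013-11-29 to 2014-05-18), pushing the deadline to 2017-09-10.
None of the other events listed affects the running of the period under the stated rules.

2017-09-10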